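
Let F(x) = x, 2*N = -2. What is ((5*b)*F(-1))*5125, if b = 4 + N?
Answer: -76875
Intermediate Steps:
N = -1 (N = (½)*(-2) = -1)
b = 3 (b = 4 - 1 = 3)
((5*b)*F(-1))*5125 = ((5*3)*(-1))*5125 = (15*(-1))*5125 = -15*5125 = -76875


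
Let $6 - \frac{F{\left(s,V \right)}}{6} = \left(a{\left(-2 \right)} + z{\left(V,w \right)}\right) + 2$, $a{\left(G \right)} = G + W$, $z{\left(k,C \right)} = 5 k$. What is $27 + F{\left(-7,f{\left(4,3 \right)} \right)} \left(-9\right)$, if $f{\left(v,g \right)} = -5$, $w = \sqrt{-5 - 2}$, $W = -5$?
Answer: $-1917$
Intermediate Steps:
$w = i \sqrt{7}$ ($w = \sqrt{-7} = i \sqrt{7} \approx 2.6458 i$)
$a{\left(G \right)} = -5 + G$ ($a{\left(G \right)} = G - 5 = -5 + G$)
$F{\left(s,V \right)} = 66 - 30 V$ ($F{\left(s,V \right)} = 36 - 6 \left(\left(\left(-5 - 2\right) + 5 V\right) + 2\right) = 36 - 6 \left(\left(-7 + 5 V\right) + 2\right) = 36 - 6 \left(-5 + 5 V\right) = 36 - \left(-30 + 30 V\right) = 66 - 30 V$)
$27 + F{\left(-7,f{\left(4,3 \right)} \right)} \left(-9\right) = 27 + \left(66 - -150\right) \left(-9\right) = 27 + \left(66 + 150\right) \left(-9\right) = 27 + 216 \left(-9\right) = 27 - 1944 = -1917$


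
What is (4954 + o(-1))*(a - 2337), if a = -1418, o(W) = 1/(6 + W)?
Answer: -18603021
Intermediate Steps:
(4954 + o(-1))*(a - 2337) = (4954 + 1/(6 - 1))*(-1418 - 2337) = (4954 + 1/5)*(-3755) = (4954 + ⅕)*(-3755) = (24771/5)*(-3755) = -18603021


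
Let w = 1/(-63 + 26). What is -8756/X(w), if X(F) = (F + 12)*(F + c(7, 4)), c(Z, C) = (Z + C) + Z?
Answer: -11986964/294595 ≈ -40.690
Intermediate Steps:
w = -1/37 (w = 1/(-37) = -1/37 ≈ -0.027027)
c(Z, C) = C + 2*Z (c(Z, C) = (C + Z) + Z = C + 2*Z)
X(F) = (12 + F)*(18 + F) (X(F) = (F + 12)*(F + (4 + 2*7)) = (12 + F)*(F + (4 + 14)) = (12 + F)*(F + 18) = (12 + F)*(18 + F))
-8756/X(w) = -8756/(216 + (-1/37)² + 30*(-1/37)) = -8756/(216 + 1/1369 - 30/37) = -8756/294595/1369 = -8756*1369/294595 = -11986964/294595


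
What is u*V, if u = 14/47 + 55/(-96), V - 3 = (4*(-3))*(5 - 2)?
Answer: 13651/1504 ≈ 9.0765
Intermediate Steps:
V = -33 (V = 3 + (4*(-3))*(5 - 2) = 3 - 12*3 = 3 - 36 = -33)
u = -1241/4512 (u = 14*(1/47) + 55*(-1/96) = 14/47 - 55/96 = -1241/4512 ≈ -0.27504)
u*V = -1241/4512*(-33) = 13651/1504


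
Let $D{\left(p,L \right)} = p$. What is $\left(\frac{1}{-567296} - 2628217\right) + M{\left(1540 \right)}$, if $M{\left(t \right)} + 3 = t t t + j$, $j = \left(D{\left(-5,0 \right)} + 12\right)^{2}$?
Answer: $\frac{2070423807248383}{567296} \approx 3.6496 \cdot 10^{9}$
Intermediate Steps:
$j = 49$ ($j = \left(-5 + 12\right)^{2} = 7^{2} = 49$)
$M{\left(t \right)} = 46 + t^{3}$ ($M{\left(t \right)} = -3 + \left(t t t + 49\right) = -3 + \left(t^{2} t + 49\right) = -3 + \left(t^{3} + 49\right) = -3 + \left(49 + t^{3}\right) = 46 + t^{3}$)
$\left(\frac{1}{-567296} - 2628217\right) + M{\left(1540 \right)} = \left(\frac{1}{-567296} - 2628217\right) + \left(46 + 1540^{3}\right) = \left(- \frac{1}{567296} - 2628217\right) + \left(46 + 3652264000\right) = \left(- \frac{1}{567296} - 2628217\right) + 3652264046 = - \frac{1490976991233}{567296} + 3652264046 = \frac{2070423807248383}{567296}$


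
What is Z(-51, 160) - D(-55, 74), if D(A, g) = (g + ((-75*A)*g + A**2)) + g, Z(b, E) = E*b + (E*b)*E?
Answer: -1622183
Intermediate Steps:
Z(b, E) = E*b + b*E**2
D(A, g) = A**2 + 2*g - 75*A*g (D(A, g) = (g + (-75*A*g + A**2)) + g = (g + (A**2 - 75*A*g)) + g = (g + A**2 - 75*A*g) + g = A**2 + 2*g - 75*A*g)
Z(-51, 160) - D(-55, 74) = 160*(-51)*(1 + 160) - ((-55)**2 + 2*74 - 75*(-55)*74) = 160*(-51)*161 - (3025 + 148 + 305250) = -1313760 - 1*308423 = -1313760 - 308423 = -1622183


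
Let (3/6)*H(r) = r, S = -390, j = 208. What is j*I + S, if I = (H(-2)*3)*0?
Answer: -390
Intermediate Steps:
H(r) = 2*r
I = 0 (I = ((2*(-2))*3)*0 = -4*3*0 = -12*0 = 0)
j*I + S = 208*0 - 390 = 0 - 390 = -390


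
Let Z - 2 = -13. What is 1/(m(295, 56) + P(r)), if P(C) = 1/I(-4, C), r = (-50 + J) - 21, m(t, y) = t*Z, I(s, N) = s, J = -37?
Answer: -4/12981 ≈ -0.00030814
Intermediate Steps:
Z = -11 (Z = 2 - 13 = -11)
m(t, y) = -11*t (m(t, y) = t*(-11) = -11*t)
r = -108 (r = (-50 - 37) - 21 = -87 - 21 = -108)
P(C) = -1/4 (P(C) = 1/(-4) = -1/4)
1/(m(295, 56) + P(r)) = 1/(-11*295 - 1/4) = 1/(-3245 - 1/4) = 1/(-12981/4) = -4/12981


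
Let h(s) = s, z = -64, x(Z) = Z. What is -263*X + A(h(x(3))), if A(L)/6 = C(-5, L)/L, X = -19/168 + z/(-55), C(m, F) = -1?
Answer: -2571421/9240 ≈ -278.29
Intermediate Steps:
X = 9707/9240 (X = -19/168 - 64/(-55) = -19*1/168 - 64*(-1/55) = -19/168 + 64/55 = 9707/9240 ≈ 1.0505)
A(L) = -6/L (A(L) = 6*(-1/L) = -6/L)
-263*X + A(h(x(3))) = -263*9707/9240 - 6/3 = -2552941/9240 - 6*1/3 = -2552941/9240 - 2 = -2571421/9240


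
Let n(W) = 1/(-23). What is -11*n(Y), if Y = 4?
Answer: 11/23 ≈ 0.47826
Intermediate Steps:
n(W) = -1/23
-11*n(Y) = -11*(-1/23) = 11/23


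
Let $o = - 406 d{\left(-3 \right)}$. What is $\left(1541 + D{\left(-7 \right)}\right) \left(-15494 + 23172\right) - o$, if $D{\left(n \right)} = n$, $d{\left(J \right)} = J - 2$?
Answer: $11776022$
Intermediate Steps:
$d{\left(J \right)} = -2 + J$
$o = 2030$ ($o = - 406 \left(-2 - 3\right) = \left(-406\right) \left(-5\right) = 2030$)
$\left(1541 + D{\left(-7 \right)}\right) \left(-15494 + 23172\right) - o = \left(1541 - 7\right) \left(-15494 + 23172\right) - 2030 = 1534 \cdot 7678 - 2030 = 11778052 - 2030 = 11776022$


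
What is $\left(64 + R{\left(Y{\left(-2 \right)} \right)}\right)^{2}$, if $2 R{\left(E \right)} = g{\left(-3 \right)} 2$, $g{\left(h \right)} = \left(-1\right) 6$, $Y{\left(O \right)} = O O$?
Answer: $3364$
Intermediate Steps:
$Y{\left(O \right)} = O^{2}$
$g{\left(h \right)} = -6$
$R{\left(E \right)} = -6$ ($R{\left(E \right)} = \frac{\left(-6\right) 2}{2} = \frac{1}{2} \left(-12\right) = -6$)
$\left(64 + R{\left(Y{\left(-2 \right)} \right)}\right)^{2} = \left(64 - 6\right)^{2} = 58^{2} = 3364$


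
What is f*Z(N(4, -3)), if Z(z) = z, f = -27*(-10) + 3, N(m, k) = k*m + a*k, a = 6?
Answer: -8190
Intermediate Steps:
N(m, k) = 6*k + k*m (N(m, k) = k*m + 6*k = 6*k + k*m)
f = 273 (f = 270 + 3 = 273)
f*Z(N(4, -3)) = 273*(-3*(6 + 4)) = 273*(-3*10) = 273*(-30) = -8190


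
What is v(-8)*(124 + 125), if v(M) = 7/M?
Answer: -1743/8 ≈ -217.88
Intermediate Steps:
v(-8)*(124 + 125) = (7/(-8))*(124 + 125) = (7*(-⅛))*249 = -7/8*249 = -1743/8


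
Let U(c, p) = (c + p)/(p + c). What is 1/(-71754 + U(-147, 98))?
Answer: -1/71753 ≈ -1.3937e-5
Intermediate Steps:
U(c, p) = 1 (U(c, p) = (c + p)/(c + p) = 1)
1/(-71754 + U(-147, 98)) = 1/(-71754 + 1) = 1/(-71753) = -1/71753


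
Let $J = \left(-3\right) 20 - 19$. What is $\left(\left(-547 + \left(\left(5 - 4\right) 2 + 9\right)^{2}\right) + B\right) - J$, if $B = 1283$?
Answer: $936$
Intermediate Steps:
$J = -79$ ($J = -60 - 19 = -79$)
$\left(\left(-547 + \left(\left(5 - 4\right) 2 + 9\right)^{2}\right) + B\right) - J = \left(\left(-547 + \left(\left(5 - 4\right) 2 + 9\right)^{2}\right) + 1283\right) - -79 = \left(\left(-547 + \left(1 \cdot 2 + 9\right)^{2}\right) + 1283\right) + 79 = \left(\left(-547 + \left(2 + 9\right)^{2}\right) + 1283\right) + 79 = \left(\left(-547 + 11^{2}\right) + 1283\right) + 79 = \left(\left(-547 + 121\right) + 1283\right) + 79 = \left(-426 + 1283\right) + 79 = 857 + 79 = 936$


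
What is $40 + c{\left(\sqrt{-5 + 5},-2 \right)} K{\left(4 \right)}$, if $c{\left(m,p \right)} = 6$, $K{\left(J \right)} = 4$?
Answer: $64$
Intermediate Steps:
$40 + c{\left(\sqrt{-5 + 5},-2 \right)} K{\left(4 \right)} = 40 + 6 \cdot 4 = 40 + 24 = 64$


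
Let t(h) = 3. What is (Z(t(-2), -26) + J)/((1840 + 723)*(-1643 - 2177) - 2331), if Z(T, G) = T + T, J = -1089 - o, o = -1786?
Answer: -703/9792991 ≈ -7.1786e-5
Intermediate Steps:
J = 697 (J = -1089 - 1*(-1786) = -1089 + 1786 = 697)
Z(T, G) = 2*T
(Z(t(-2), -26) + J)/((1840 + 723)*(-1643 - 2177) - 2331) = (2*3 + 697)/((1840 + 723)*(-1643 - 2177) - 2331) = (6 + 697)/(2563*(-3820) - 2331) = 703/(-9790660 - 2331) = 703/(-9792991) = 703*(-1/9792991) = -703/9792991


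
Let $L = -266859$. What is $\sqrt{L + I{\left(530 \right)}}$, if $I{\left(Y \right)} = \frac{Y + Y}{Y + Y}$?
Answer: $i \sqrt{266858} \approx 516.58 i$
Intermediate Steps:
$I{\left(Y \right)} = 1$ ($I{\left(Y \right)} = \frac{2 Y}{2 Y} = 2 Y \frac{1}{2 Y} = 1$)
$\sqrt{L + I{\left(530 \right)}} = \sqrt{-266859 + 1} = \sqrt{-266858} = i \sqrt{266858}$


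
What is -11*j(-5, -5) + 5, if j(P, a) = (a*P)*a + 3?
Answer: 1347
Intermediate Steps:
j(P, a) = 3 + P*a**2 (j(P, a) = (P*a)*a + 3 = P*a**2 + 3 = 3 + P*a**2)
-11*j(-5, -5) + 5 = -11*(3 - 5*(-5)**2) + 5 = -11*(3 - 5*25) + 5 = -11*(3 - 125) + 5 = -11*(-122) + 5 = 1342 + 5 = 1347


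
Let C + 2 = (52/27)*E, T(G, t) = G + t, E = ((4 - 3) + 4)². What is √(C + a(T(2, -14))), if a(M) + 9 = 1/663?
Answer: 22*√303654/1989 ≈ 6.0951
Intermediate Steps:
E = 25 (E = (1 + 4)² = 5² = 25)
a(M) = -5966/663 (a(M) = -9 + 1/663 = -5966/663)
C = 1246/27 (C = -2 + (52/27)*25 = -2 + 1300/27 = 1246/27 ≈ 46.148)
√(C + a(T(2, -14))) = √(1246/27 - 5966/663) = √(221672/5967) = 22*√303654/1989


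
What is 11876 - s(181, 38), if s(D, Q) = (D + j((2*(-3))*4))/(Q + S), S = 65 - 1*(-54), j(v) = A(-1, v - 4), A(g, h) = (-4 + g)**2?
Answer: 1864326/157 ≈ 11875.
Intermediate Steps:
j(v) = 25 (j(v) = (-4 - 1)**2 = (-5)**2 = 25)
S = 119 (S = 65 + 54 = 119)
s(D, Q) = (25 + D)/(119 + Q) (s(D, Q) = (D + 25)/(Q + 119) = (25 + D)/(119 + Q))
11876 - s(181, 38) = 11876 - (25 + 181)/(119 + 38) = 11876 - 206/157 = 1864326/157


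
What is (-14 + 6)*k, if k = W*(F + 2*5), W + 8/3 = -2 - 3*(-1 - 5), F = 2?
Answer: -1280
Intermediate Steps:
W = 40/3 (W = -8/3 + (-2 - 3*(-1 - 5)) = -8/3 + (-2 - 3*(-6)) = -8/3 + (-2 + 18) = -8/3 + 16 = 40/3 ≈ 13.333)
k = 160 (k = 40*(2 + 2*5)/3 = 40*(2 + 10)/3 = (40/3)*12 = 160)
(-14 + 6)*k = (-14 + 6)*160 = -8*160 = -1280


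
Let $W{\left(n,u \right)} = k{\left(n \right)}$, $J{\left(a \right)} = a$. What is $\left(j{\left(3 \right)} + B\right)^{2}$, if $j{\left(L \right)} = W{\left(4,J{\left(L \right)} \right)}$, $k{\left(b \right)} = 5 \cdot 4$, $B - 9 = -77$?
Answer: $2304$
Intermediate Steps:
$B = -68$ ($B = 9 - 77 = -68$)
$k{\left(b \right)} = 20$
$W{\left(n,u \right)} = 20$
$j{\left(L \right)} = 20$
$\left(j{\left(3 \right)} + B\right)^{2} = \left(20 - 68\right)^{2} = \left(-48\right)^{2} = 2304$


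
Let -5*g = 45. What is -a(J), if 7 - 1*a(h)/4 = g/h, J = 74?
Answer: -1054/37 ≈ -28.486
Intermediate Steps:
g = -9 (g = -1/5*45 = -9)
a(h) = 28 + 36/h (a(h) = 28 - (-36)/h = 28 + 36/h)
-a(J) = -(28 + 36/74) = -(28 + 36*(1/74)) = -(28 + 18/37) = -1*1054/37 = -1054/37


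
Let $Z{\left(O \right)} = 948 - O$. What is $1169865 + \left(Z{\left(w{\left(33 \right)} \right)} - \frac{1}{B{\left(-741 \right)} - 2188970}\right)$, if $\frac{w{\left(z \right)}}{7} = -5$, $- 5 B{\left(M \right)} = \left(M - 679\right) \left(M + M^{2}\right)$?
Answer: $\frac{179771521872319}{153539590} \approx 1.1708 \cdot 10^{6}$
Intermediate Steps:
$B{\left(M \right)} = - \frac{\left(-679 + M\right) \left(M + M^{2}\right)}{5}$ ($B{\left(M \right)} = - \frac{\left(M - 679\right) \left(M + M^{2}\right)}{5} = - \frac{\left(-679 + M\right) \left(M + M^{2}\right)}{5}$)
$w{\left(z \right)} = -35$ ($w{\left(z \right)} = 7 \left(-5\right) = -35$)
$1169865 + \left(Z{\left(w{\left(33 \right)} \right)} - \frac{1}{B{\left(-741 \right)} - 2188970}\right) = 1169865 + \left(\left(948 - -35\right) - \frac{1}{\frac{1}{5} \left(-741\right) \left(679 - \left(-741\right)^{2} + 678 \left(-741\right)\right) - 2188970}\right) = 1169865 + \left(\left(948 + 35\right) - \frac{1}{\frac{1}{5} \left(-741\right) \left(679 - 549081 - 502398\right) - 2188970}\right) = 1169865 + \left(983 - \frac{1}{\frac{1}{5} \left(-741\right) \left(679 - 549081 - 502398\right) - 2188970}\right) = 1169865 + \left(983 - \frac{1}{\frac{1}{5} \left(-741\right) \left(-1050800\right) - 2188970}\right) = 1169865 + \left(983 - \frac{1}{155728560 - 2188970}\right) = 1169865 + \left(983 - \frac{1}{153539590}\right) = 1169865 + \frac{150929416969}{153539590} = \frac{179771521872319}{153539590}$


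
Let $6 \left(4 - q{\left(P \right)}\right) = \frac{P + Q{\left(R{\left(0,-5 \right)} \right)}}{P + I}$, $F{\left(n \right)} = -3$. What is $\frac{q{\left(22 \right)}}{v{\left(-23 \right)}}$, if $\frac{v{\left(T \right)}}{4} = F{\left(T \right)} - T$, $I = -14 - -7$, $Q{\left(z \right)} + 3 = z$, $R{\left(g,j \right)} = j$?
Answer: $\frac{173}{3600} \approx 0.048056$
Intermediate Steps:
$Q{\left(z \right)} = -3 + z$
$I = -7$ ($I = -14 + 7 = -7$)
$v{\left(T \right)} = -12 - 4 T$ ($v{\left(T \right)} = 4 \left(-3 - T\right) = -12 - 4 T$)
$q{\left(P \right)} = 4 - \frac{-8 + P}{6 \left(-7 + P\right)}$ ($q{\left(P \right)} = 4 - \frac{\left(P - 8\right) \frac{1}{P - 7}}{6} = 4 - \frac{\left(P - 8\right) \frac{1}{-7 + P}}{6} = 4 - \frac{\left(-8 + P\right) \frac{1}{-7 + P}}{6} = 4 - \frac{\frac{1}{-7 + P} \left(-8 + P\right)}{6} = 4 - \frac{-8 + P}{6 \left(-7 + P\right)}$)
$\frac{q{\left(22 \right)}}{v{\left(-23 \right)}} = \frac{\frac{1}{6} \frac{1}{-7 + 22} \left(-160 + 23 \cdot 22\right)}{-12 - -92} = \frac{\frac{1}{6} \cdot \frac{1}{15} \left(-160 + 506\right)}{-12 + 92} = \frac{\frac{1}{6} \cdot \frac{1}{15} \cdot 346}{80} = \frac{173}{45} \cdot \frac{1}{80} = \frac{173}{3600}$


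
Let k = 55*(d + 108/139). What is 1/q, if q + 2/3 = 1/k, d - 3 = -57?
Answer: -406890/271399 ≈ -1.4992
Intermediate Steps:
d = -54 (d = 3 - 57 = -54)
k = -406890/139 (k = 55*(-54 + 108/139) = 55*(-7398/139) = -406890/139 ≈ -2927.3)
q = -271399/406890 (q = -⅔ + 1/(-406890/139) = -⅔ - 139/406890 = -271399/406890 ≈ -0.66701)
1/q = 1/(-271399/406890) = -406890/271399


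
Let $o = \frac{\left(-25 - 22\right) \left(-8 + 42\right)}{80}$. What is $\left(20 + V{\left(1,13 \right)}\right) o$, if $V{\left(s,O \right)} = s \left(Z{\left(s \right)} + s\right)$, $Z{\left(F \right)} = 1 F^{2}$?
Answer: $- \frac{8789}{20} \approx -439.45$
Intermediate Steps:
$Z{\left(F \right)} = F^{2}$
$V{\left(s,O \right)} = s \left(s + s^{2}\right)$ ($V{\left(s,O \right)} = s \left(s^{2} + s\right) = s \left(s + s^{2}\right)$)
$o = - \frac{799}{40}$ ($o = \left(-47\right) 34 \cdot \frac{1}{80} = \left(-1598\right) \frac{1}{80} = - \frac{799}{40} \approx -19.975$)
$\left(20 + V{\left(1,13 \right)}\right) o = \left(20 + 1^{2} \left(1 + 1\right)\right) \left(- \frac{799}{40}\right) = \left(20 + 1 \cdot 2\right) \left(- \frac{799}{40}\right) = \left(20 + 2\right) \left(- \frac{799}{40}\right) = 22 \left(- \frac{799}{40}\right) = - \frac{8789}{20}$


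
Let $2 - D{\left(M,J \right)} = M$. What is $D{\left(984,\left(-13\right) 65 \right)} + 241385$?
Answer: $240403$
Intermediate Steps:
$D{\left(M,J \right)} = 2 - M$
$D{\left(984,\left(-13\right) 65 \right)} + 241385 = \left(2 - 984\right) + 241385 = -982 + 241385 = 240403$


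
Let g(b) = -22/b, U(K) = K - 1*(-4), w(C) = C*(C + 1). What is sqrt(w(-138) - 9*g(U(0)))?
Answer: sqrt(75822)/2 ≈ 137.68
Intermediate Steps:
w(C) = C*(1 + C)
U(K) = 4 + K (U(K) = K + 4 = 4 + K)
sqrt(w(-138) - 9*g(U(0))) = sqrt(-138*(1 - 138) - (-198)/(4 + 0)) = sqrt(-138*(-137) - (-198)/4) = sqrt(18906 - (-198)/4) = sqrt(18906 - 9*(-11/2)) = sqrt(18906 + 99/2) = sqrt(37911/2) = sqrt(75822)/2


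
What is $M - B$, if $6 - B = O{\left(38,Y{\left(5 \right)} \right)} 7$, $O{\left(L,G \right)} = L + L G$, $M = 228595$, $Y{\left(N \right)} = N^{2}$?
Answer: $235505$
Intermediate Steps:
$O{\left(L,G \right)} = L + G L$
$B = -6910$ ($B = 6 - 38 \left(1 + 5^{2}\right) 7 = 6 - 38 \left(1 + 25\right) 7 = 6 - 38 \cdot 26 \cdot 7 = 6 - 988 \cdot 7 = 6 - 6916 = -6910$)
$M - B = 228595 - -6910 = 228595 + 6910 = 235505$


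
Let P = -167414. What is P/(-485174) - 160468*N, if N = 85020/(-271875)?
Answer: 220642307847663/4396889375 ≈ 50181.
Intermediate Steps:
N = -5668/18125 (N = 85020*(-1/271875) = -5668/18125 ≈ -0.31272)
P/(-485174) - 160468*N = -167414/(-485174) - 160468/(1/(-5668/18125)) = -167414*(-1/485174) - 160468/(-18125/5668) = 83707/242587 - 160468*(-5668/18125) = 83707/242587 + 909532624/18125 = 220642307847663/4396889375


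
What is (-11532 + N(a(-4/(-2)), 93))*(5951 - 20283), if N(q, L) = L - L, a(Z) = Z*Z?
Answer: 165276624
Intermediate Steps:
a(Z) = Z²
N(q, L) = 0
(-11532 + N(a(-4/(-2)), 93))*(5951 - 20283) = (-11532 + 0)*(5951 - 20283) = -11532*(-14332) = 165276624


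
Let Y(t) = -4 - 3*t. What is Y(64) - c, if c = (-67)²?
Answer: -4685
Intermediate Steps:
c = 4489
Y(64) - c = (-4 - 3*64) - 1*4489 = (-4 - 192) - 4489 = -196 - 4489 = -4685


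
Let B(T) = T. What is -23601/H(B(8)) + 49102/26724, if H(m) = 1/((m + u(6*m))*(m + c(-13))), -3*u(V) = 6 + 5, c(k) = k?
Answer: 6832750061/13362 ≈ 5.1136e+5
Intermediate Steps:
u(V) = -11/3 (u(V) = -(6 + 5)/3 = -⅓*11 = -11/3)
H(m) = 1/((-13 + m)*(-11/3 + m)) (H(m) = 1/((m - 11/3)*(m - 13)) = 1/((-11/3 + m)*(-13 + m)) = 1/((-13 + m)*(-11/3 + m)))
-23601/H(B(8)) + 49102/26724 = -23601/(3/(143 - 50*8 + 3*8²)) + 49102/26724 = -23601/(3/(143 - 400 + 3*64)) + 49102*(1/26724) = -23601/(3/(143 - 400 + 192)) + 24551/13362 = -23601/(3/(-65)) + 24551/13362 = -23601/(3*(-1/65)) + 24551/13362 = -23601/(-3/65) + 24551/13362 = -23601*(-65/3) + 24551/13362 = 511355 + 24551/13362 = 6832750061/13362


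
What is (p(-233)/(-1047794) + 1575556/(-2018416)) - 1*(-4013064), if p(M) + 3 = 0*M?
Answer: 1060895486652129905/264360521788 ≈ 4.0131e+6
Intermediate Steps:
p(M) = -3 (p(M) = -3 + 0*M = -3 + 0 = -3)
(p(-233)/(-1047794) + 1575556/(-2018416)) - 1*(-4013064) = (-3/(-1047794) + 1575556/(-2018416)) - 1*(-4013064) = (-3*(-1/1047794) + 1575556*(-1/2018416)) + 4013064 = (3/1047794 - 393889/504604) + 4013064 = -206356508527/264360521788 + 4013064 = 1060895486652129905/264360521788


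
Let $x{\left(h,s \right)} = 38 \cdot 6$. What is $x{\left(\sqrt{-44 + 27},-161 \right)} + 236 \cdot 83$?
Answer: $19816$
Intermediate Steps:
$x{\left(h,s \right)} = 228$
$x{\left(\sqrt{-44 + 27},-161 \right)} + 236 \cdot 83 = 228 + 236 \cdot 83 = 228 + 19588 = 19816$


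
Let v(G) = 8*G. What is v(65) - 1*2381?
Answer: -1861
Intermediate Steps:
v(65) - 1*2381 = 8*65 - 1*2381 = 520 - 2381 = -1861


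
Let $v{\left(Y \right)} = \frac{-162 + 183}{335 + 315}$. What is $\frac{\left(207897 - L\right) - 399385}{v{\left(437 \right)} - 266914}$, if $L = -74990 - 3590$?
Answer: $\frac{73390200}{173494079} \approx 0.42301$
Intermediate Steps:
$L = -78580$
$v{\left(Y \right)} = \frac{21}{650}$
$\frac{\left(207897 - L\right) - 399385}{v{\left(437 \right)} - 266914} = \frac{\left(207897 - -78580\right) - 399385}{\frac{21}{650} - 266914} = \frac{\left(207897 + 78580\right) - 399385}{- \frac{173494079}{650}} = \left(286477 - 399385\right) \left(- \frac{650}{173494079}\right) = \left(-112908\right) \left(- \frac{650}{173494079}\right) = \frac{73390200}{173494079}$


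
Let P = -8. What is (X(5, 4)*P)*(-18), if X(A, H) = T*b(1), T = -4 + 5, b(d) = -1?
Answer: -144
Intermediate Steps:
T = 1
X(A, H) = -1 (X(A, H) = 1*(-1) = -1)
(X(5, 4)*P)*(-18) = -1*(-8)*(-18) = 8*(-18) = -144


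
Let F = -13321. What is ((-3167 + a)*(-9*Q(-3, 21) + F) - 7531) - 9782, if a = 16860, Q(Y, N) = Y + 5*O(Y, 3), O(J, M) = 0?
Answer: -182052055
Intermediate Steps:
Q(Y, N) = Y (Q(Y, N) = Y + 5*0 = Y + 0 = Y)
((-3167 + a)*(-9*Q(-3, 21) + F) - 7531) - 9782 = ((-3167 + 16860)*(-9*(-3) - 13321) - 7531) - 9782 = (13693*(27 - 13321) - 7531) - 9782 = (13693*(-13294) - 7531) - 9782 = (-182034742 - 7531) - 9782 = -182042273 - 9782 = -182052055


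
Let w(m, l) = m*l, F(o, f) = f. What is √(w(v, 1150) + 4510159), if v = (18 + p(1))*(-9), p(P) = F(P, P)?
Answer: √4313509 ≈ 2076.9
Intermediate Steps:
p(P) = P
v = -171 (v = (18 + 1)*(-9) = 19*(-9) = -171)
w(m, l) = l*m
√(w(v, 1150) + 4510159) = √(1150*(-171) + 4510159) = √(-196650 + 4510159) = √4313509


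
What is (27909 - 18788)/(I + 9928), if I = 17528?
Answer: 9121/27456 ≈ 0.33220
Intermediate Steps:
(27909 - 18788)/(I + 9928) = (27909 - 18788)/(17528 + 9928) = 9121/27456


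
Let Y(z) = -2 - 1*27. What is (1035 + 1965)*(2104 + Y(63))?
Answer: 6225000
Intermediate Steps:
Y(z) = -29 (Y(z) = -2 - 27 = -29)
(1035 + 1965)*(2104 + Y(63)) = (1035 + 1965)*(2104 - 29) = 3000*2075 = 6225000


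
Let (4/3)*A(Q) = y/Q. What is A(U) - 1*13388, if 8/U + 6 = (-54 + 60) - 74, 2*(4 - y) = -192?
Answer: -56327/4 ≈ -14082.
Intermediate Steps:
y = 100 (y = 4 - ½*(-192) = 4 + 96 = 100)
U = -4/37 (U = 8/(-6 + ((-54 + 60) - 74)) = 8/(-6 + (6 - 74)) = 8/(-6 - 68) = 8/(-74) = 8*(-1/74) = -4/37 ≈ -0.10811)
A(Q) = 75/Q (A(Q) = 3*(100/Q)/4 = 75/Q)
A(U) - 1*13388 = 75/(-4/37) - 1*13388 = 75*(-37/4) - 13388 = -2775/4 - 13388 = -56327/4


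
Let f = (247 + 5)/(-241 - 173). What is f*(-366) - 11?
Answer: 4871/23 ≈ 211.78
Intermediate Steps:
f = -14/23 (f = 252/(-414) = 252*(-1/414) = -14/23 ≈ -0.60870)
f*(-366) - 11 = -14/23*(-366) - 11 = 5124/23 - 11 = 4871/23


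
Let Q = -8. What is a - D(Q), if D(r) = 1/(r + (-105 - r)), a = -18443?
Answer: -1936514/105 ≈ -18443.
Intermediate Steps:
D(r) = -1/105 (D(r) = 1/(-105) = -1/105)
a - D(Q) = -18443 - 1*(-1/105) = -18443 + 1/105 = -1936514/105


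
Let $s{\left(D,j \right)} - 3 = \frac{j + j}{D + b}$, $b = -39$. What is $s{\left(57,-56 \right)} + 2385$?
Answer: $\frac{21436}{9} \approx 2381.8$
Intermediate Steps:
$s{\left(D,j \right)} = 3 + \frac{2 j}{-39 + D}$ ($s{\left(D,j \right)} = 3 + \frac{j + j}{D - 39} = 3 + \frac{2 j}{-39 + D}$)
$s{\left(57,-56 \right)} + 2385 = \frac{-117 + 2 \left(-56\right) + 3 \cdot 57}{-39 + 57} + 2385 = \frac{-117 - 112 + 171}{18} + 2385 = \frac{1}{18} \left(-58\right) + 2385 = - \frac{29}{9} + 2385 = \frac{21436}{9}$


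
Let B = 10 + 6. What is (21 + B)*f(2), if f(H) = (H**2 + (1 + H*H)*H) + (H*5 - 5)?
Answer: 703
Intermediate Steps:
B = 16
f(H) = -5 + H**2 + 5*H + H*(1 + H**2) (f(H) = (H**2 + (1 + H**2)*H) + (5*H - 5) = (H**2 + H*(1 + H**2)) + (-5 + 5*H) = -5 + H**2 + 5*H + H*(1 + H**2))
(21 + B)*f(2) = (21 + 16)*(-5 + 2**2 + 2**3 + 6*2) = 37*(-5 + 4 + 8 + 12) = 37*19 = 703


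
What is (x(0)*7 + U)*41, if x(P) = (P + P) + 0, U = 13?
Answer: 533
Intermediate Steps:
x(P) = 2*P (x(P) = 2*P + 0 = 2*P)
(x(0)*7 + U)*41 = ((2*0)*7 + 13)*41 = (0*7 + 13)*41 = (0 + 13)*41 = 13*41 = 533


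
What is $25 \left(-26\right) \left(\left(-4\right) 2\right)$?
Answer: $5200$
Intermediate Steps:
$25 \left(-26\right) \left(\left(-4\right) 2\right) = \left(-650\right) \left(-8\right) = 5200$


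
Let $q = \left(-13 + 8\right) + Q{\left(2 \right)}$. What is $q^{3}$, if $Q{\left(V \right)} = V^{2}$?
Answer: $-1$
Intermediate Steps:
$q = -1$ ($q = \left(-13 + 8\right) + 2^{2} = -5 + 4 = -1$)
$q^{3} = \left(-1\right)^{3} = -1$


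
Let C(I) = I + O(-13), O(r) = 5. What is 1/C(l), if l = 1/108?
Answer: 108/541 ≈ 0.19963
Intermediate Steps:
l = 1/108 ≈ 0.0092593
C(I) = 5 + I (C(I) = I + 5 = 5 + I)
1/C(l) = 1/(5 + 1/108) = 1/(541/108) = 108/541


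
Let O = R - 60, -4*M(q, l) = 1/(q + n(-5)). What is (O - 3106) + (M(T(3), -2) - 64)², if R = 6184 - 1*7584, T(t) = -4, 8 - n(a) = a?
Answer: -604511/1296 ≈ -466.44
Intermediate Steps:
n(a) = 8 - a
R = -1400 (R = 6184 - 7584 = -1400)
M(q, l) = -1/(4*(13 + q)) (M(q, l) = -1/(4*(q + (8 - 1*(-5)))) = -1/(4*(q + (8 + 5))) = -1/(4*(q + 13)) = -1/(4*(13 + q)))
O = -1460 (O = -1400 - 60 = -1460)
(O - 3106) + (M(T(3), -2) - 64)² = (-1460 - 3106) + (-1/(52 + 4*(-4)) - 64)² = -4566 + (-1/(52 - 16) - 64)² = -4566 + (-1/36 - 64)² = -4566 + (-2305/36)² = -4566 + 5313025/1296 = -604511/1296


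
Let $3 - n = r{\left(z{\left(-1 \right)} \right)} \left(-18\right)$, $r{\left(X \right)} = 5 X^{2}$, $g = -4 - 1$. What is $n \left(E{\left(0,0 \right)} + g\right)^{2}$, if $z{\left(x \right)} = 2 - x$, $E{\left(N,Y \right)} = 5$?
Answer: $0$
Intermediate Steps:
$g = -5$
$n = 813$ ($n = 3 - 5 \left(2 - -1\right)^{2} \left(-18\right) = 3 - 5 \left(2 + 1\right)^{2} \left(-18\right) = 3 - 5 \cdot 3^{2} \left(-18\right) = 3 - 5 \cdot 9 \left(-18\right) = 3 - 45 \left(-18\right) = 3 - -810 = 3 + 810 = 813$)
$n \left(E{\left(0,0 \right)} + g\right)^{2} = 813 \left(5 - 5\right)^{2} = 813 \cdot 0^{2} = 813 \cdot 0 = 0$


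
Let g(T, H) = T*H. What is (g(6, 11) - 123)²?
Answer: 3249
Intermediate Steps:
g(T, H) = H*T
(g(6, 11) - 123)² = (11*6 - 123)² = (66 - 123)² = (-57)² = 3249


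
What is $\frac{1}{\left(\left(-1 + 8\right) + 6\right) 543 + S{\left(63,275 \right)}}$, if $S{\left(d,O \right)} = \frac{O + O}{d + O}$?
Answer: $\frac{169}{1193246} \approx 0.00014163$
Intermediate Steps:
$S{\left(d,O \right)} = \frac{2 O}{O + d}$
$\frac{1}{\left(\left(-1 + 8\right) + 6\right) 543 + S{\left(63,275 \right)}} = \frac{1}{\left(\left(-1 + 8\right) + 6\right) 543 + 2 \cdot 275 \frac{1}{275 + 63}} = \frac{1}{\left(7 + 6\right) 543 + 2 \cdot 275 \cdot \frac{1}{338}} = \frac{1}{13 \cdot 543 + 2 \cdot 275 \cdot \frac{1}{338}} = \frac{1}{7059 + \frac{275}{169}} = \frac{1}{\frac{1193246}{169}} = \frac{169}{1193246}$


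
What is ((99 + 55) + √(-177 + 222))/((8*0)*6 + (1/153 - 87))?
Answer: -1071/605 - 459*√5/13310 ≈ -1.8474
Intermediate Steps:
((99 + 55) + √(-177 + 222))/((8*0)*6 + (1/153 - 87)) = (154 + √45)/(0*6 + (1/153 - 87)) = (154 + 3*√5)/(0 - 13310/153) = (154 + 3*√5)/(-13310/153) = (154 + 3*√5)*(-153/13310) = -1071/605 - 459*√5/13310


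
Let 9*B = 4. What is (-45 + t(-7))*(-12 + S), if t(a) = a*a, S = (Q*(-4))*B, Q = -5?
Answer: -112/9 ≈ -12.444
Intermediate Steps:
B = 4/9 (B = (⅑)*4 = 4/9 ≈ 0.44444)
S = 80/9 (S = -5*(-4)*(4/9) = 20*(4/9) = 80/9 ≈ 8.8889)
t(a) = a²
(-45 + t(-7))*(-12 + S) = (-45 + (-7)²)*(-12 + 80/9) = (-45 + 49)*(-28/9) = 4*(-28/9) = -112/9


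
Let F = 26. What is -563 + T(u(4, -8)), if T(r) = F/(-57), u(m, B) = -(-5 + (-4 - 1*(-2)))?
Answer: -32117/57 ≈ -563.46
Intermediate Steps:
u(m, B) = 7 (u(m, B) = -(-5 + (-4 + 2)) = -(-5 - 2) = -1*(-7) = 7)
T(r) = -26/57 (T(r) = 26/(-57) = 26*(-1/57) = -26/57)
-563 + T(u(4, -8)) = -563 - 26/57 = -32117/57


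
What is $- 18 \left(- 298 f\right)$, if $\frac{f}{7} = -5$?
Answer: $-187740$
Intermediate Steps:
$f = -35$ ($f = 7 \left(-5\right) = -35$)
$- 18 \left(- 298 f\right) = - 18 \left(\left(-298\right) \left(-35\right)\right) = \left(-18\right) 10430 = -187740$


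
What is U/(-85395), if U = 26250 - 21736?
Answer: -4514/85395 ≈ -0.052860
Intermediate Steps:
U = 4514
U/(-85395) = 4514/(-85395) = 4514*(-1/85395) = -4514/85395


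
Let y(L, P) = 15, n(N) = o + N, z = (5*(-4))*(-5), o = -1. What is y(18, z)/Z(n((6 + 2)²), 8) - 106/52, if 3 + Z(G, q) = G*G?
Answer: -17484/8593 ≈ -2.0347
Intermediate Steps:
z = 100 (z = -20*(-5) = 100)
n(N) = -1 + N
Z(G, q) = -3 + G² (Z(G, q) = -3 + G*G = -3 + G²)
y(18, z)/Z(n((6 + 2)²), 8) - 106/52 = 15/(-3 + (-1 + (6 + 2)²)²) - 106/52 = 15/(-3 + (-1 + 8²)²) - 106*1/52 = 15/(-3 + (-1 + 64)²) - 53/26 = 15/(-3 + 63²) - 53/26 = 15/(-3 + 3969) - 53/26 = 15/3966 - 53/26 = 15*(1/3966) - 53/26 = 5/1322 - 53/26 = -17484/8593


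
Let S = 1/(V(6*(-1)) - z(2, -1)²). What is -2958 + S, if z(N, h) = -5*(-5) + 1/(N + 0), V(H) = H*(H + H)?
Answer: -6841858/2313 ≈ -2958.0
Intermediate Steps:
V(H) = 2*H² (V(H) = H*(2*H) = 2*H²)
z(N, h) = 25 + 1/N
S = -4/2313 (S = 1/(2*(6*(-1))² - (25 + 1/2)²) = 1/(2*(-6)² - (25 + ½)²) = 1/(2*36 - (51/2)²) = 1/(72 - 1*2601/4) = 1/(72 - 2601/4) = 1/(-2313/4) = -4/2313 ≈ -0.0017294)
-2958 + S = -2958 - 4/2313 = -6841858/2313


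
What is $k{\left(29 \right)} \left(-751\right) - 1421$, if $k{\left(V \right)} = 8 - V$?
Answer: $14350$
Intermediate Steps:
$k{\left(29 \right)} \left(-751\right) - 1421 = \left(8 - 29\right) \left(-751\right) - 1421 = \left(-21\right) \left(-751\right) - 1421 = 15771 - 1421 = 14350$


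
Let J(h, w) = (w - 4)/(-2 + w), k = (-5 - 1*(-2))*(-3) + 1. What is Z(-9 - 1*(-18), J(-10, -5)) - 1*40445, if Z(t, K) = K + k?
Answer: -283036/7 ≈ -40434.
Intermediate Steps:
k = 10 (k = (-5 + 2)*(-3) + 1 = -3*(-3) + 1 = 9 + 1 = 10)
J(h, w) = (-4 + w)/(-2 + w)
Z(t, K) = 10 + K (Z(t, K) = K + 10 = 10 + K)
Z(-9 - 1*(-18), J(-10, -5)) - 1*40445 = (10 + (-4 - 5)/(-2 - 5)) - 1*40445 = (10 - 9/(-7)) - 40445 = (10 - ⅐*(-9)) - 40445 = (10 + 9/7) - 40445 = 79/7 - 40445 = -283036/7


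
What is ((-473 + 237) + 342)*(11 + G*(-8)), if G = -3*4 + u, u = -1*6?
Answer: 16430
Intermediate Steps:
u = -6
G = -18 (G = -3*4 - 6 = -12 - 6 = -18)
((-473 + 237) + 342)*(11 + G*(-8)) = ((-473 + 237) + 342)*(11 - 18*(-8)) = (-236 + 342)*(11 + 144) = 106*155 = 16430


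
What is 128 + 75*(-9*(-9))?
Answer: 6203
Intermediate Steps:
128 + 75*(-9*(-9)) = 128 + 75*81 = 128 + 6075 = 6203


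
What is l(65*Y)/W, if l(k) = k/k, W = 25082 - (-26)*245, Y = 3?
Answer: 1/31452 ≈ 3.1794e-5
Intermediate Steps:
W = 31452 (W = 25082 - 1*(-6370) = 25082 + 6370 = 31452)
l(k) = 1
l(65*Y)/W = 1/31452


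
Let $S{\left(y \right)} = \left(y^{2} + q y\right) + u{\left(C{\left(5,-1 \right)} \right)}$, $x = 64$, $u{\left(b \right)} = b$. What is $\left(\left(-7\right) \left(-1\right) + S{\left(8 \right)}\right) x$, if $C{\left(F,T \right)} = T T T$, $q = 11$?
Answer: $10112$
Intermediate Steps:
$C{\left(F,T \right)} = T^{3}$ ($C{\left(F,T \right)} = T^{2} T = T^{3}$)
$S{\left(y \right)} = -1 + y^{2} + 11 y$ ($S{\left(y \right)} = \left(y^{2} + 11 y\right) + \left(-1\right)^{3} = \left(y^{2} + 11 y\right) - 1 = -1 + y^{2} + 11 y$)
$\left(\left(-7\right) \left(-1\right) + S{\left(8 \right)}\right) x = \left(\left(-7\right) \left(-1\right) + \left(-1 + 8^{2} + 11 \cdot 8\right)\right) 64 = \left(7 + \left(-1 + 64 + 88\right)\right) 64 = \left(7 + 151\right) 64 = 158 \cdot 64 = 10112$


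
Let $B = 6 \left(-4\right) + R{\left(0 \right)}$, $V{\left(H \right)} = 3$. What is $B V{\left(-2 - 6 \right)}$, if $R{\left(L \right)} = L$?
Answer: $-72$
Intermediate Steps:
$B = -24$ ($B = 6 \left(-4\right) + 0 = -24 + 0 = -24$)
$B V{\left(-2 - 6 \right)} = \left(-24\right) 3 = -72$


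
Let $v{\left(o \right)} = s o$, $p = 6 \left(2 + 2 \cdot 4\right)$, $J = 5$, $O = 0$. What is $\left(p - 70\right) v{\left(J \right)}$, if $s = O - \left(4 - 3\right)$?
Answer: $50$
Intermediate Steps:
$s = -1$ ($s = 0 - \left(4 - 3\right) = 0 - 1 = -1$)
$p = 60$ ($p = 6 \left(2 + 8\right) = 6 \cdot 10 = 60$)
$v{\left(o \right)} = - o$
$\left(p - 70\right) v{\left(J \right)} = \left(60 - 70\right) \left(\left(-1\right) 5\right) = \left(-10\right) \left(-5\right) = 50$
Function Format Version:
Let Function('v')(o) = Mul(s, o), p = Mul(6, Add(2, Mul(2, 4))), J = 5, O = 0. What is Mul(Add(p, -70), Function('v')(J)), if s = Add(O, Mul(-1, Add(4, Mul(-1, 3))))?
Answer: 50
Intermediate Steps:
s = -1 (s = Add(0, Mul(-1, Add(4, Mul(-1, 3)))) = Add(0, Mul(-1, Add(4, -3))) = Add(0, Mul(-1, 1)) = Add(0, -1) = -1)
p = 60 (p = Mul(6, Add(2, 8)) = Mul(6, 10) = 60)
Function('v')(o) = Mul(-1, o)
Mul(Add(p, -70), Function('v')(J)) = Mul(Add(60, -70), Mul(-1, 5)) = Mul(-10, -5) = 50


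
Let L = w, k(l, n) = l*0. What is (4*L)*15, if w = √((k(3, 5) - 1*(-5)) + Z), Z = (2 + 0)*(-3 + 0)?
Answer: 60*I ≈ 60.0*I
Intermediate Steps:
k(l, n) = 0
Z = -6 (Z = 2*(-3) = -6)
w = I (w = √((0 - 1*(-5)) - 6) = √((0 + 5) - 6) = √(5 - 6) = √(-1) = I ≈ 1.0*I)
L = I ≈ 1.0*I
(4*L)*15 = (4*I)*15 = 60*I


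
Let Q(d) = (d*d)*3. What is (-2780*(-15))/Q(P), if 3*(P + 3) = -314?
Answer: 125100/104329 ≈ 1.1991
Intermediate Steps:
P = -323/3 (P = -3 + (1/3)*(-314) = -3 - 314/3 = -323/3 ≈ -107.67)
Q(d) = 3*d**2 (Q(d) = d**2*3 = 3*d**2)
(-2780*(-15))/Q(P) = (-2780*(-15))/((3*(-323/3)**2)) = 41700/((3*(104329/9))) = 41700/(104329/3) = 41700*(3/104329) = 125100/104329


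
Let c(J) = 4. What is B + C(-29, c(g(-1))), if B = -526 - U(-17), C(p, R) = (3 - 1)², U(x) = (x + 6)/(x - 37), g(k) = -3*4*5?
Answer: -28199/54 ≈ -522.20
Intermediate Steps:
g(k) = -60 (g(k) = -12*5 = -60)
U(x) = (6 + x)/(-37 + x)
C(p, R) = 4 (C(p, R) = 2² = 4)
B = -28415/54 (B = -526 - (6 - 17)/(-37 - 17) = -526 - (-11)/(-54) = -526 - (-1)*(-11)/54 = -526 - 1*11/54 = -526 - 11/54 = -28415/54 ≈ -526.20)
B + C(-29, c(g(-1))) = -28415/54 + 4 = -28199/54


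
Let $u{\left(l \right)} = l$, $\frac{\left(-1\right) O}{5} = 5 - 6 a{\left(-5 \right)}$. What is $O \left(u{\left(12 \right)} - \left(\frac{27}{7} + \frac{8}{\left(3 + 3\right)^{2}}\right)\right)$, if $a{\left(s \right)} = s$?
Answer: $- \frac{12475}{9} \approx -1386.1$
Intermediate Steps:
$O = -175$ ($O = - 5 \left(5 - -30\right) = - 5 \left(5 + 30\right) = \left(-5\right) 35 = -175$)
$O \left(u{\left(12 \right)} - \left(\frac{27}{7} + \frac{8}{\left(3 + 3\right)^{2}}\right)\right) = - 175 \left(12 - \left(\frac{27}{7} + \frac{8}{\left(3 + 3\right)^{2}}\right)\right) = - 175 \left(12 - \left(\frac{27}{7} + \frac{8}{6^{2}}\right)\right) = - 175 \left(12 - \left(\frac{27}{7} + \frac{8}{36}\right)\right) = - 175 \left(12 - \frac{257}{63}\right) = \left(-175\right) \frac{499}{63} = - \frac{12475}{9}$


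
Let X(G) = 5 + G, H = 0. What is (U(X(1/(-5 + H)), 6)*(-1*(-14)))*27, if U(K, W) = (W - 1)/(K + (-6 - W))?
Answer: -525/2 ≈ -262.50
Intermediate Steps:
U(K, W) = (-1 + W)/(-6 + K - W)
(U(X(1/(-5 + H)), 6)*(-1*(-14)))*27 = (((1 - 1*6)/(6 + 6 - (5 + 1/(-5 + 0))))*(-1*(-14)))*27 = (((1 - 6)/(6 + 6 - (5 + 1/(-5))))*14)*27 = ((-5/(6 + 6 - (5 - ⅕)))*14)*27 = ((-5/(6 + 6 - 1*24/5))*14)*27 = ((-5/(6 + 6 - 24/5))*14)*27 = ((-5/(36/5))*14)*27 = (((5/36)*(-5))*14)*27 = -25/36*14*27 = -175/18*27 = -525/2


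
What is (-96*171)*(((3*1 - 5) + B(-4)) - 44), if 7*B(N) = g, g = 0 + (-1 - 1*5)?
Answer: 5384448/7 ≈ 7.6921e+5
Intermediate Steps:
g = -6 (g = 0 + (-1 - 5) = 0 - 6 = -6)
B(N) = -6/7 (B(N) = (⅐)*(-6) = -6/7)
(-96*171)*(((3*1 - 5) + B(-4)) - 44) = (-96*171)*(((3*1 - 5) - 6/7) - 44) = -16416*(((3 - 5) - 6/7) - 44) = -16416*((-2 - 6/7) - 44) = -16416*(-20/7 - 44) = -16416*(-328/7) = 5384448/7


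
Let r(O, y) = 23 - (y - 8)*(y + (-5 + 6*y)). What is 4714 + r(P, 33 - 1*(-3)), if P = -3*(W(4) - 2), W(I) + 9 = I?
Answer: -2179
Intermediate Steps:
W(I) = -9 + I
P = 21 (P = -3*((-9 + 4) - 2) = -3*(-5 - 2) = -3*(-7) = 21)
r(O, y) = 23 - (-8 + y)*(-5 + 7*y)
4714 + r(P, 33 - 1*(-3)) = 4714 + (-17 - 7*(33 - 1*(-3))² + 61*(33 - 1*(-3))) = 4714 + (-17 - 7*(33 + 3)² + 61*(33 + 3)) = 4714 + (-17 - 7*36² + 61*36) = 4714 + (-17 - 7*1296 + 2196) = 4714 + (-17 - 9072 + 2196) = 4714 - 6893 = -2179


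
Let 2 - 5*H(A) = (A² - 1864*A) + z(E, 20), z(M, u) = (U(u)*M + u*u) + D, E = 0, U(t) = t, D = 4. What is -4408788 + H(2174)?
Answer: -22718282/5 ≈ -4.5437e+6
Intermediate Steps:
z(M, u) = 4 + u² + M*u (z(M, u) = (u*M + u*u) + 4 = (M*u + u²) + 4 = (u² + M*u) + 4 = 4 + u² + M*u)
H(A) = -402/5 - A²/5 + 1864*A/5 (H(A) = ⅖ - ((A² - 1864*A) + (4 + 20² + 0*20))/5 = ⅖ - ((A² - 1864*A) + (4 + 400 + 0))/5 = ⅖ - ((A² - 1864*A) + 404)/5 = ⅖ - (404 + A² - 1864*A)/5 = ⅖ + (-404/5 - A²/5 + 1864*A/5) = -402/5 - A²/5 + 1864*A/5)
-4408788 + H(2174) = -4408788 + (-402/5 - ⅕*2174² + (1864/5)*2174) = -4408788 + (-402/5 - ⅕*4726276 + 4052336/5) = -4408788 + (-402/5 - 4726276/5 + 4052336/5) = -4408788 - 674342/5 = -22718282/5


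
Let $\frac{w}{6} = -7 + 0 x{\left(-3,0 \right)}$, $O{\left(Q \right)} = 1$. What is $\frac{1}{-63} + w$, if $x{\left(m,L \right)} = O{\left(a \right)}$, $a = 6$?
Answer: $- \frac{2647}{63} \approx -42.016$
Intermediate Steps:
$x{\left(m,L \right)} = 1$
$w = -42$ ($w = 6 \left(-7 + 0 \cdot 1\right) = 6 \left(-7 + 0\right) = 6 \left(-7\right) = -42$)
$\frac{1}{-63} + w = \frac{1}{-63} - 42 = - \frac{1}{63} - 42 = - \frac{2647}{63}$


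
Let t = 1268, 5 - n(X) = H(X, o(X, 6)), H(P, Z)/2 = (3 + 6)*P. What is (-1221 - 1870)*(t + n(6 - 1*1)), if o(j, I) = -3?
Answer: -3656653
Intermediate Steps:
H(P, Z) = 18*P (H(P, Z) = 2*((3 + 6)*P) = 2*(9*P) = 18*P)
n(X) = 5 - 18*X
(-1221 - 1870)*(t + n(6 - 1*1)) = (-1221 - 1870)*(1268 + (5 - 18*(6 - 1*1))) = -3091*(1268 + (5 - 18*(6 - 1))) = -3091*(1268 + (5 - 18*5)) = -3091*(1268 + (5 - 90)) = -3091*(1268 - 85) = -3091*1183 = -3656653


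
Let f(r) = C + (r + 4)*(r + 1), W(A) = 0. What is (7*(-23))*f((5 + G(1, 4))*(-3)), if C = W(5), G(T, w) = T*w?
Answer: -96278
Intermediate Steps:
C = 0
f(r) = (1 + r)*(4 + r) (f(r) = 0 + (r + 4)*(r + 1) = 0 + (4 + r)*(1 + r) = 0 + (1 + r)*(4 + r) = (1 + r)*(4 + r))
(7*(-23))*f((5 + G(1, 4))*(-3)) = (7*(-23))*(4 + ((5 + 1*4)*(-3))² + 5*((5 + 1*4)*(-3))) = -161*(4 + ((5 + 4)*(-3))² + 5*((5 + 4)*(-3))) = -161*(4 + (9*(-3))² + 5*(9*(-3))) = -161*(4 + (-27)² + 5*(-27)) = -161*(4 + 729 - 135) = -161*598 = -96278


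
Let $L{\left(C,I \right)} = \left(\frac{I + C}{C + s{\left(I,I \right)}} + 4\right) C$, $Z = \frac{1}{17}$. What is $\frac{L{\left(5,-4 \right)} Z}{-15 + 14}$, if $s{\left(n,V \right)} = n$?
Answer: $- \frac{25}{17} \approx -1.4706$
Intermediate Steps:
$Z = \frac{1}{17} \approx 0.058824$
$L{\left(C,I \right)} = 5 C$ ($L{\left(C,I \right)} = \left(\frac{I + C}{C + I} + 4\right) C = \left(\frac{C + I}{C + I} + 4\right) C = \left(1 + 4\right) C = 5 C$)
$\frac{L{\left(5,-4 \right)} Z}{-15 + 14} = \frac{5 \cdot 5 \cdot \frac{1}{17}}{-15 + 14} = \frac{25 \cdot \frac{1}{17}}{-1} = \frac{25}{17} \left(-1\right) = - \frac{25}{17}$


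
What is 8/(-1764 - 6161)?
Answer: -8/7925 ≈ -0.0010095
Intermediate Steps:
8/(-1764 - 6161) = 8/(-7925) = -1/7925*8 = -8/7925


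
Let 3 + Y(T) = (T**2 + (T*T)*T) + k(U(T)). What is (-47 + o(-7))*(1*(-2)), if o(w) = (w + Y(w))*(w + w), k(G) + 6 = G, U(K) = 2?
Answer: -8530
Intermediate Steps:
k(G) = -6 + G
Y(T) = -7 + T**2 + T**3 (Y(T) = -3 + ((T**2 + (T*T)*T) + (-6 + 2)) = -3 + ((T**2 + T**2*T) - 4) = -3 + ((T**2 + T**3) - 4) = -3 + (-4 + T**2 + T**3) = -7 + T**2 + T**3)
o(w) = 2*w*(-7 + w + w**2 + w**3) (o(w) = (w + (-7 + w**2 + w**3))*(w + w) = (-7 + w + w**2 + w**3)*(2*w) = 2*w*(-7 + w + w**2 + w**3))
(-47 + o(-7))*(1*(-2)) = (-47 + 2*(-7)*(-7 - 7 + (-7)**2 + (-7)**3))*(1*(-2)) = (-47 + 2*(-7)*(-7 - 7 + 49 - 343))*(-2) = (-47 + 2*(-7)*(-308))*(-2) = (-47 + 4312)*(-2) = 4265*(-2) = -8530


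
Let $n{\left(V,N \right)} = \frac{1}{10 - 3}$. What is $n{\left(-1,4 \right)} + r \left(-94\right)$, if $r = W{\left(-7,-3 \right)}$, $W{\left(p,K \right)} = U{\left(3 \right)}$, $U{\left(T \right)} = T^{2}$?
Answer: $- \frac{5921}{7} \approx -845.86$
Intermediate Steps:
$n{\left(V,N \right)} = \frac{1}{7}$
$W{\left(p,K \right)} = 9$ ($W{\left(p,K \right)} = 3^{2} = 9$)
$r = 9$
$n{\left(-1,4 \right)} + r \left(-94\right) = \frac{1}{7} + 9 \left(-94\right) = \frac{1}{7} - 846 = - \frac{5921}{7}$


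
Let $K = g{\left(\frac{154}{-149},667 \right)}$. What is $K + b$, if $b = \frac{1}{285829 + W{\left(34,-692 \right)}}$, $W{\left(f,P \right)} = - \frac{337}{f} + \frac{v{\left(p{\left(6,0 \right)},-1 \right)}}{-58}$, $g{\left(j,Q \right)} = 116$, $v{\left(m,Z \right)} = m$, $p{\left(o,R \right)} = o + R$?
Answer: $\frac{32690833190}{281817519} \approx 116.0$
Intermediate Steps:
$p{\left(o,R \right)} = R + o$
$W{\left(f,P \right)} = - \frac{3}{29} - \frac{337}{f}$ ($W{\left(f,P \right)} = - \frac{337}{f} + \frac{0 + 6}{-58} = - \frac{337}{f} + 6 \left(- \frac{1}{58}\right) = - \frac{337}{f} - \frac{3}{29} = - \frac{3}{29} - \frac{337}{f}$)
$b = \frac{986}{281817519}$ ($b = \frac{1}{285829 - \left(\frac{3}{29} + \frac{337}{34}\right)} = \frac{1}{285829 - \frac{9875}{986}} = \frac{1}{\frac{281817519}{986}} = \frac{986}{281817519} \approx 3.4987 \cdot 10^{-6}$)
$K = 116$
$K + b = 116 + \frac{986}{281817519} = \frac{32690833190}{281817519}$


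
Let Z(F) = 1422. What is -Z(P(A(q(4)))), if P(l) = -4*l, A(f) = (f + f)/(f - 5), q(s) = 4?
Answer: -1422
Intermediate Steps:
A(f) = 2*f/(-5 + f) (A(f) = (2*f)/(-5 + f) = 2*f/(-5 + f))
-Z(P(A(q(4)))) = -1*1422 = -1422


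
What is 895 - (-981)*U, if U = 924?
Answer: 907339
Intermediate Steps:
895 - (-981)*U = 895 - (-981)*924 = 895 - 981*(-924) = 895 + 906444 = 907339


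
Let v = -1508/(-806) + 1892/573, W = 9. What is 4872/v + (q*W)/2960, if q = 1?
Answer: 128081590767/135991280 ≈ 941.84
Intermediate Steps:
v = 91886/17763 (v = -1508*(-1/806) + 1892*(1/573) = 58/31 + 1892/573 = 91886/17763 ≈ 5.1729)
4872/v + (q*W)/2960 = 4872/(91886/17763) + (1*9)/2960 = 4872*(17763/91886) + 9*(1/2960) = 43270668/45943 + 9/2960 = 128081590767/135991280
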